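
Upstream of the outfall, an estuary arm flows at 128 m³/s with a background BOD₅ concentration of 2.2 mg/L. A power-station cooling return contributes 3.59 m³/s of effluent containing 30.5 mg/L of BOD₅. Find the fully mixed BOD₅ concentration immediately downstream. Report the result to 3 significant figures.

2.97 mg/L

Mass balance: C = (128.0·2.200 + 3.590·30.50) / 131.6 = 391.1/131.6 = 2.972 mg/L.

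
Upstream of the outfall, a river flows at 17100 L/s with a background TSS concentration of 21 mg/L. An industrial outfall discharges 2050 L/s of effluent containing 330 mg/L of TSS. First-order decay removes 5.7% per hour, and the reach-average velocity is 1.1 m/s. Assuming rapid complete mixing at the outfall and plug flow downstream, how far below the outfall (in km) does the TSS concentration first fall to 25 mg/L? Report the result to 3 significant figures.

Mixed concentration C = ΣQC/ΣQ = (17100·21.00 + 2050·330.0) / 19150 = 1036000/19150 = 54.08 mg/L.
5.7%/h lost → k = −ln(1 − 0.057) = 0.05869 h⁻¹.
Set 54.08·exp(−k·t) = 25 → t = ln(54.08/25)/k = 47330 s = 13.15 h.
Distance = v·t = 1.1·47330 = 52060 m = 52.06 km.

52.1 km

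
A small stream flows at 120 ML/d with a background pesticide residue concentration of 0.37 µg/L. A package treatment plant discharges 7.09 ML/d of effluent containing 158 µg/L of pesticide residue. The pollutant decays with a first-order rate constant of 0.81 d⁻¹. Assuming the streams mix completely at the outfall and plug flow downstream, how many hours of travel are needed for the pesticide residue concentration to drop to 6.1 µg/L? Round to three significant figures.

12.1 h

Conservation of mass: C = (120.0·0.3700 + 7.090·158.0) / 127.1 = 1165/127.1 = 9.164 µg/L.
9.164·exp(−k·t) = 6.1 → t = ln(9.164/6.1)/k = 43410 s = 12.06 h.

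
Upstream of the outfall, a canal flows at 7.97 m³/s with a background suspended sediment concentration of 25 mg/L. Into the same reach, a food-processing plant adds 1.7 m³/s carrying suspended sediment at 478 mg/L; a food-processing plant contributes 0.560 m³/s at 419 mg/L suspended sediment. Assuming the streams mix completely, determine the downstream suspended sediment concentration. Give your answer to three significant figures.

Mixed concentration C = ΣQC/ΣQ = (7.970·25.00 + 1.700·478.0 + 0.5600·419.0) / 10.23 = 1246/10.23 = 121.8 mg/L.

122 mg/L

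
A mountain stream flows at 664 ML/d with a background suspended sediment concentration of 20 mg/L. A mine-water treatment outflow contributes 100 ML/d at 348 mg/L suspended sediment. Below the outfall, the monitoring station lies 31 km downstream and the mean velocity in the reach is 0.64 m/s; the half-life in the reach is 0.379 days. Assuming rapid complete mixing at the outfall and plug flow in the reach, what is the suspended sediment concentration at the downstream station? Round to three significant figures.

Mixed concentration C = ΣQC/ΣQ = (664.0·20.00 + 100.0·348.0) / 764.0 = 48080/764.0 = 62.93 mg/L.
Travel time t = 31·1000 / 0.64 = 48440 s = 13.45 h.
Half-life 0.379 d → k = ln 2 / 0.379 = 1.829 d⁻¹.
After decay, C = 62.93 × e^(−kt) = 62.93 × 0.3587 = 22.57 mg/L.

22.6 mg/L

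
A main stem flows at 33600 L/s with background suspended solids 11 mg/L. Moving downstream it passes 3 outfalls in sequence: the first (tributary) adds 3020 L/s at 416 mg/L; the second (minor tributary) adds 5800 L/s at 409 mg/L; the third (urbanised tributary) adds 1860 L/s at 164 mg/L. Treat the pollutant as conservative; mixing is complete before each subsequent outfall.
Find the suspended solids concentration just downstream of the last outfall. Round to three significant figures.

Outfall 1: combined Q = 36620 L/s; C = (33600·11.00 + 3020·416.0)/36620 = 44.40 mg/L.
Outfall 2: combined Q = 42420 L/s; C = (36620·44.40 + 5800·409.0)/42420 = 94.25 mg/L.
Outfall 3: combined Q = 44280 L/s; C = (42420·94.25 + 1860·164.0)/44280 = 97.18 mg/L.

97.2 mg/L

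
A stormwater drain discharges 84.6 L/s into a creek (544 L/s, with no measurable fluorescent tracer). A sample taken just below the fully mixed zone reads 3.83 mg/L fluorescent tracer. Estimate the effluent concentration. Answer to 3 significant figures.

Mass balance: 544.0·0 + 84.60·Cₑ = 628.6·3.830
→ Cₑ = (628.6·3.830 − 544.0·0) / 84.60 = 28.46 mg/L.

28.5 mg/L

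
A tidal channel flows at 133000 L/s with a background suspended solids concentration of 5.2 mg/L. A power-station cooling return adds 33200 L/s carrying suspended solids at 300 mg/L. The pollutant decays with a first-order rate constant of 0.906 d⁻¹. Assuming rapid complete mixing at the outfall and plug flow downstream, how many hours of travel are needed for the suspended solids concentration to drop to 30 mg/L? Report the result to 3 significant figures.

Mixed concentration C = ΣQC/ΣQ = (133000·5.200 + 33200·300.0) / 166200 = 10650000/166200 = 64.09 mg/L.
64.09·exp(−k·t) = 30 → t = ln(64.09/30)/k = 72390 s = 20.11 h.

20.1 h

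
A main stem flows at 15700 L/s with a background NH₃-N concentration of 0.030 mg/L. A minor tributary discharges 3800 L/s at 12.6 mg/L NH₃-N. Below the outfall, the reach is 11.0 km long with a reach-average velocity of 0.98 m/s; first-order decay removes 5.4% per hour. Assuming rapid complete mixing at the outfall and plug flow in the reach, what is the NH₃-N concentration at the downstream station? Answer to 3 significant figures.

Conservation of mass: C = (15700·0.03000 + 3800·12.60) / 19500 = 48350/19500 = 2.480 mg/L.
Travel time t = 11.0·1000 / 0.98 = 11220 s = 3.118 h.
5.4%/h lost → k = −ln(1 − 0.054) = 0.05551 h⁻¹.
First-order decay: C = 2.480·exp(−k·t) = 2.480·0.8411 = 2.085 mg/L.

2.09 mg/L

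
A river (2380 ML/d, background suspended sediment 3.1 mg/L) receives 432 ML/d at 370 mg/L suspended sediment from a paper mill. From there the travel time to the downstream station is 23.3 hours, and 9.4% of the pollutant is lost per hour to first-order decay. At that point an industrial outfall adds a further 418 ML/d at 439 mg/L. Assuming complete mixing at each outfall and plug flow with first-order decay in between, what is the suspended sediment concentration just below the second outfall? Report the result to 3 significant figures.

62.0 mg/L

Mixed concentration C = ΣQC/ΣQ = (2380·3.100 + 432.0·370.0) / 2812 = 167200/2812 = 59.47 mg/L; combined flow 2812 ML/d.
9.4%/h lost → k = −ln(1 − 0.094) = 0.09872 h⁻¹.
Decay over the reach: 59.47·exp(−kt) = 59.47·0.1003 = 5.961 mg/L.
At the second outfall, C = (2812·5.961 + 418.0·439.0) / (2812 + 418.0) = 62.00 mg/L.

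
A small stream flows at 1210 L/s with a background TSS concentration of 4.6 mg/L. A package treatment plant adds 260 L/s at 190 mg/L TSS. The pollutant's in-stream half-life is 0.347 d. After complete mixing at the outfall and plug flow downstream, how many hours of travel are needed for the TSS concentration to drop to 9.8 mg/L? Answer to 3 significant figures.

Mass balance: C = (1210·4.600 + 260.0·190.0) / 1470 = 54970/1470 = 37.39 mg/L.
Half-life 0.347 d → k = ln 2 / 0.347 = 1.998 d⁻¹.
37.39·exp(−k·t) = 9.8 → t = ln(37.39/9.8)/k = 57920 s = 16.09 h.

16.1 h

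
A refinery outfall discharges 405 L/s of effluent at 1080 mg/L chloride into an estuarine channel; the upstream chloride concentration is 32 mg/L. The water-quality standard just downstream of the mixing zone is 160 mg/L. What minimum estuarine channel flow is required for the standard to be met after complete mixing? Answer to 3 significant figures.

Set C_mix = 160: (Q·32.00 + 405.0·1080) / (Q + 405.0) = 160
→ Q = 405.0·(1080 − 160)/(160 − 32.00) = 2911 L/s.

2910 L/s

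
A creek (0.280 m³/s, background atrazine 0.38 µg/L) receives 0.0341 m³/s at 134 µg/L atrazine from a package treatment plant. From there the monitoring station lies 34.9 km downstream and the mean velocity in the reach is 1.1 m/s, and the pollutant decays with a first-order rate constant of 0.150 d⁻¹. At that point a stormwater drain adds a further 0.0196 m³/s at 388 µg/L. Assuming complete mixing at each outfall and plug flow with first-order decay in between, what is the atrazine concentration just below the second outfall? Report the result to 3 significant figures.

Flow-weighted average: C = (0.2800·0.3800 + 0.03410·134.0) / 0.3141 = 4.676/0.3141 = 14.89 µg/L; combined flow 0.3141 m³/s.
Travel time t = 34.9·1000 / 1.1 = 31730 s = 8.813 h.
Decay over the reach: 14.89·exp(−kt) = 14.89·0.9464 = 14.09 µg/L.
At the second outfall, C = (0.3141·14.09 + 0.01960·388.0) / (0.3141 + 0.01960) = 36.05 µg/L.

36.1 µg/L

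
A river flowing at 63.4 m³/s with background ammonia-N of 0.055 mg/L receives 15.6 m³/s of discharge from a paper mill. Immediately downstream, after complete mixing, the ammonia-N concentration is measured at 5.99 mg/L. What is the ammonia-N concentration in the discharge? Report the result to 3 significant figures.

Mass balance: 63.40·0.05500 + 15.60·Cₑ = 79.00·5.990
→ Cₑ = (79.00·5.990 − 63.40·0.05500) / 15.60 = 30.11 mg/L.

30.1 mg/L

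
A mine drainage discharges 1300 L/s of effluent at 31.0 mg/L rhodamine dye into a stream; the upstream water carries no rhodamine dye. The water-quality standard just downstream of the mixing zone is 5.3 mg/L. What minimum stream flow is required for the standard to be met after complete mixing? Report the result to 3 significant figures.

Set C_mix = 5.3: (Q·0 + 1300·31.00) / (Q + 1300) = 5.3
→ Q = 1300·(31.00 − 5.3)/(5.3 − 0) = 6304 L/s.

6300 L/s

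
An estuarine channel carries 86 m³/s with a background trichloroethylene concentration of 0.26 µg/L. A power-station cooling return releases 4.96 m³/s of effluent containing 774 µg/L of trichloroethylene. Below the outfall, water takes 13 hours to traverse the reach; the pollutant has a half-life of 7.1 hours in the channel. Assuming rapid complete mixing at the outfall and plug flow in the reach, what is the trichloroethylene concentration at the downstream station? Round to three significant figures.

Conservation of mass: C = (86.00·0.2600 + 4.960·774.0) / 90.96 = 3861/90.96 = 42.45 µg/L.
Half-life 7.1 h → k = ln 2 / 7.1 = 0.09763 h⁻¹ = 2.343 d⁻¹.
After decay, C = 42.45 × e^(−kt) = 42.45 × 0.2811 = 11.93 µg/L.

11.9 µg/L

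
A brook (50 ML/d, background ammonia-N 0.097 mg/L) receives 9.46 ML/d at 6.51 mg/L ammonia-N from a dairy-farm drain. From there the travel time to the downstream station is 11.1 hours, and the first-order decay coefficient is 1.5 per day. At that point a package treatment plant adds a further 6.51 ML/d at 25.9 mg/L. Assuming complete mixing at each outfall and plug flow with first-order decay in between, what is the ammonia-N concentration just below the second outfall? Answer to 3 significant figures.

3.06 mg/L

Mass balance: C = (50.00·0.09700 + 9.460·6.510) / 59.46 = 66.43/59.46 = 1.117 mg/L; combined flow 59.46 ML/d.
After decay, C = 1.117 × e^(−kt) = 1.117 × 0.4997 = 0.5583 mg/L.
At the second outfall, C = (59.46·0.5583 + 6.510·25.90) / (59.46 + 6.510) = 3.059 mg/L.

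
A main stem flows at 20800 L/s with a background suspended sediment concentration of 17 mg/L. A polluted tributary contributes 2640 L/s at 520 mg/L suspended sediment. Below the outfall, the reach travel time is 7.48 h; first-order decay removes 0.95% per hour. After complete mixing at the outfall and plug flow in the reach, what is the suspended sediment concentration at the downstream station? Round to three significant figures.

Mixed concentration C = ΣQC/ΣQ = (20800·17.00 + 2640·520.0) / 23440 = 1726000/23440 = 73.65 mg/L.
0.95%/h lost → k = −ln(1 − 0.0095) = 0.009545 h⁻¹.
Decay over the reach: 73.65·exp(−kt) = 73.65·0.9311 = 68.58 mg/L.

68.6 mg/L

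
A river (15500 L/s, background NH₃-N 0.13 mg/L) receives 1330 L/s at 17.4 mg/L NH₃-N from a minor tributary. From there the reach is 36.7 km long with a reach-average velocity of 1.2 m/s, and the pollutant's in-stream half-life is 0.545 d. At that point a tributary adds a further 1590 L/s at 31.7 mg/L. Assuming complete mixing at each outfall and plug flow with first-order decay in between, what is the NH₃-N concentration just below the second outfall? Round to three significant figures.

Mass balance: C = (15500·0.1300 + 1330·17.40) / 16830 = 25160/16830 = 1.495 mg/L; combined flow 16830 L/s.
Travel time t = 36.7·1000 / 1.2 = 30580 s = 8.495 h.
Half-life 0.545 d → k = ln 2 / 0.545 = 1.272 d⁻¹.
Applying C = C₀e^(−kt): 1.495 × 0.6375 = 0.9529 mg/L.
At the second outfall, C = (16830·0.9529 + 1590·31.70) / (16830 + 1590) = 3.607 mg/L.

3.61 mg/L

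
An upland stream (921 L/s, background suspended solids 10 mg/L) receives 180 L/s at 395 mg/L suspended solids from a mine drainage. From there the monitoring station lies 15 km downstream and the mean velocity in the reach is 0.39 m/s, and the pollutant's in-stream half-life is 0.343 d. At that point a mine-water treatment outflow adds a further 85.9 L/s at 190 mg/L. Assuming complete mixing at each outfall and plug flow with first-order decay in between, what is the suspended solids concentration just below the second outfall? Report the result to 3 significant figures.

Mass balance: C = (921.0·10.00 + 180.0·395.0) / 1101 = 80310/1101 = 72.94 mg/L; combined flow 1101 L/s.
Travel time t = 15·1000 / 0.39 = 38460 s = 10.68 h.
Half-life 0.343 d → k = ln 2 / 0.343 = 2.021 d⁻¹.
Decay over the reach: 72.94·exp(−kt) = 72.94·0.4067 = 29.67 mg/L.
Second outfall: C = (1101·29.67 + 85.90·190.0)/1187 = 41.27 mg/L.

41.3 mg/L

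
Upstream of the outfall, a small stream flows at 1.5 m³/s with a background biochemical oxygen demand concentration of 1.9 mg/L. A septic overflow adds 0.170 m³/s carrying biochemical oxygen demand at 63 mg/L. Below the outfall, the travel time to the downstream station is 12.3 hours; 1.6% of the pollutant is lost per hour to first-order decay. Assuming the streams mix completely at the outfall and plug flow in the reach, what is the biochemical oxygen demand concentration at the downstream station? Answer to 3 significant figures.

6.66 mg/L

After mixing, C = (1.500·1.900 + 0.1700·63.00) / 1.670 = 13.56/1.670 = 8.120 mg/L.
1.6%/h lost → k = −ln(1 − 0.016) = 0.01613 h⁻¹.
First-order decay: C = 8.120·exp(−k·t) = 8.120·0.8200 = 6.659 mg/L.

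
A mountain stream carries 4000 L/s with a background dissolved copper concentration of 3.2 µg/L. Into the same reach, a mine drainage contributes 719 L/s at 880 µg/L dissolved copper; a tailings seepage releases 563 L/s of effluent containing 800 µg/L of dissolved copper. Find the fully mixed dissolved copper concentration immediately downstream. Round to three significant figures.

Conservation of mass: C = (4000·3.200 + 719.0·880.0 + 563.0·800.0) / 5282 = 1096000/5282 = 207.5 µg/L.

207 µg/L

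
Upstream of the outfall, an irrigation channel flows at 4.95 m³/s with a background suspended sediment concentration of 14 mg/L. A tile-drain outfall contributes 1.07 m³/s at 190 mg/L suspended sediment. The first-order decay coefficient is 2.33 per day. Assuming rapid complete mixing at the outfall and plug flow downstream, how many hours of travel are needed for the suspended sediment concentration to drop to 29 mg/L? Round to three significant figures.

4.59 h

Mixed concentration C = ΣQC/ΣQ = (4.950·14.00 + 1.070·190.0) / 6.020 = 272.6/6.020 = 45.28 mg/L.
45.28·exp(−k·t) = 29 → t = ln(45.28/29)/k = 16520 s = 4.590 h.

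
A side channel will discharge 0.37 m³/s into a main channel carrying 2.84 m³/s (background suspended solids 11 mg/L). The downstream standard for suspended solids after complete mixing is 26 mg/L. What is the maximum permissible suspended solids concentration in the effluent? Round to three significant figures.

At the limit, (Qr·Cr + Qe·Cₑ)/(Qr + Qe) = 26:
Cₑ = (3.210·26 − 2.840·11.00) / 0.3700 = 141.1 mg/L.

141 mg/L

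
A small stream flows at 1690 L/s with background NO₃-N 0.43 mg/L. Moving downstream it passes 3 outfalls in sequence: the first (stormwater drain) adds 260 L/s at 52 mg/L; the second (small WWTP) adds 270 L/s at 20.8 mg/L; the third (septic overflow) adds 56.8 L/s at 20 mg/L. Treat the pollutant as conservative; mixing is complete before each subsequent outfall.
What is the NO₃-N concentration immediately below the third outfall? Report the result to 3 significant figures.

9.22 mg/L

Outfall 1: combined Q = 1950 L/s; C = (1690·0.4300 + 260.0·52.00)/1950 = 7.306 mg/L.
Outfall 2: combined Q = 2220 L/s; C = (1950·7.306 + 270.0·20.80)/2220 = 8.947 mg/L.
Outfall 3: combined Q = 2277 L/s; C = (2220·8.947 + 56.80·20.00)/2277 = 9.223 mg/L.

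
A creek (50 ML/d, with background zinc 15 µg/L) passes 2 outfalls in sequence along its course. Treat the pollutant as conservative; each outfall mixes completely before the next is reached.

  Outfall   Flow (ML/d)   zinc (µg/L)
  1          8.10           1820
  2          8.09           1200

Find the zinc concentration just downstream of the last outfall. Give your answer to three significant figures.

After outfall 1: Q = 50.00 + 8.100 = 58.10 ML/d; C = (50.00·15.00 + 8.100·1820)/58.10 = 266.6 µg/L.
After outfall 2: Q = 58.10 + 8.090 = 66.19 ML/d; C = (58.10·266.6 + 8.090·1200)/66.19 = 380.7 µg/L.

381 µg/L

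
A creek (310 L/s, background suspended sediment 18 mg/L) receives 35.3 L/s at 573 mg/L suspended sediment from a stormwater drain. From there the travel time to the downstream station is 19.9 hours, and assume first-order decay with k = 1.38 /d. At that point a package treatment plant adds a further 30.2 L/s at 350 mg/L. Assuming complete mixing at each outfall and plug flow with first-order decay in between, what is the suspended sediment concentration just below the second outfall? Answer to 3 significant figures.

Mass balance: C = (310.0·18.00 + 35.30·573.0) / 345.3 = 25810/345.3 = 74.74 mg/L; combined flow 345.3 L/s.
Applying C = C₀e^(−kt): 74.74 × 0.3185 = 23.80 mg/L.
Second outfall: C = (345.3·23.80 + 30.20·350.0)/375.5 = 50.04 mg/L.

50.0 mg/L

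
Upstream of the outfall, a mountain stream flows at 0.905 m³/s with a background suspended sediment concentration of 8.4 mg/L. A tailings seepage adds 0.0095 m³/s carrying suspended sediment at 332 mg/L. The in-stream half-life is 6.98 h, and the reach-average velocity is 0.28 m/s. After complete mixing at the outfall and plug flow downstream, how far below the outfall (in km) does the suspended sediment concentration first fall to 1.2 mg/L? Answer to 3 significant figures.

After mixing, C = (0.9050·8.400 + 0.009500·332.0) / 0.9145 = 10.76/0.9145 = 11.76 mg/L.
Half-life 6.98 h → k = ln 2 / 6.98 = 0.09930 h⁻¹ = 2.383 d⁻¹.
Set 11.76·exp(−k·t) = 1.2 → t = ln(11.76/1.2)/k = 82750 s = 22.99 h.
Distance = v·t = 0.28·82750 = 23170 m = 23.17 km.

23.2 km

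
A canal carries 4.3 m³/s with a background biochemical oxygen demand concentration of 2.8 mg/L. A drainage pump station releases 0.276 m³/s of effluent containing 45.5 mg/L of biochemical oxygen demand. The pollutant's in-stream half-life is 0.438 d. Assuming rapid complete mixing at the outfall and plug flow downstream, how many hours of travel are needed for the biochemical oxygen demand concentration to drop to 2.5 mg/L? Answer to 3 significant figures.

After mixing, C = (4.300·2.800 + 0.2760·45.50) / 4.576 = 24.60/4.576 = 5.375 mg/L.
Half-life 0.438 d → k = ln 2 / 0.438 = 1.583 d⁻¹.
5.375·exp(−k·t) = 2.5 → t = ln(5.375/2.5)/k = 41800 s = 11.61 h.

11.6 h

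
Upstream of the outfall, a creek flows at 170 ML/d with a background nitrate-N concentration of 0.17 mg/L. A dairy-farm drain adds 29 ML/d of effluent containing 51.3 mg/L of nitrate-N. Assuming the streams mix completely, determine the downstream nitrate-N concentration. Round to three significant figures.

7.62 mg/L

Conservation of mass: C = (170.0·0.1700 + 29.00·51.30) / 199.0 = 1517/199.0 = 7.621 mg/L.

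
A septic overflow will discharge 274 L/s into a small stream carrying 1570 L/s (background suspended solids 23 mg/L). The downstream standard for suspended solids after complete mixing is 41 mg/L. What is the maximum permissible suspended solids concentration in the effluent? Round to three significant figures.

144 mg/L

At the limit, (Qr·Cr + Qe·Cₑ)/(Qr + Qe) = 41:
Cₑ = (1844·41 − 1570·23.00) / 274.0 = 144.1 mg/L.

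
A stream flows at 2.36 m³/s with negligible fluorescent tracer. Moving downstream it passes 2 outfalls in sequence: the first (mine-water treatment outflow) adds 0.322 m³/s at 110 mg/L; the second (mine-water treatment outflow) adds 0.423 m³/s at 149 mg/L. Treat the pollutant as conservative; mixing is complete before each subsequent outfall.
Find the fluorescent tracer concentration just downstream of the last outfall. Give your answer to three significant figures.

31.7 mg/L

After outfall 1: Q = 2.360 + 0.3220 = 2.682 m³/s; C = (2.360·0 + 0.3220·110.0)/2.682 = 13.21 mg/L.
After outfall 2: Q = 2.682 + 0.4230 = 3.105 m³/s; C = (2.682·13.21 + 0.4230·149.0)/3.105 = 31.71 mg/L.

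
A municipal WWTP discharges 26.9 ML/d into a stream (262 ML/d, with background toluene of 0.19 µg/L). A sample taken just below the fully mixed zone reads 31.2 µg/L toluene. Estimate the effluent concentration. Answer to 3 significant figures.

Mass balance: 262.0·0.1900 + 26.90·Cₑ = 288.9·31.20
→ Cₑ = (288.9·31.20 − 262.0·0.1900) / 26.90 = 333.2 µg/L.

333 µg/L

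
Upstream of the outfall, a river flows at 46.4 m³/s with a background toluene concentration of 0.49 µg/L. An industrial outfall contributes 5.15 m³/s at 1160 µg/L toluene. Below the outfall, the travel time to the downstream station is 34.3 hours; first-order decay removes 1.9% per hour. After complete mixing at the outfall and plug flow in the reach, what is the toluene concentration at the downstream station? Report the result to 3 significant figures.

60.2 µg/L

After mixing, C = (46.40·0.4900 + 5.150·1160) / 51.55 = 5997/51.55 = 116.3 µg/L.
1.9%/h lost → k = −ln(1 − 0.019) = 0.01918 h⁻¹.
Decay over the reach: 116.3·exp(−kt) = 116.3·0.5179 = 60.25 µg/L.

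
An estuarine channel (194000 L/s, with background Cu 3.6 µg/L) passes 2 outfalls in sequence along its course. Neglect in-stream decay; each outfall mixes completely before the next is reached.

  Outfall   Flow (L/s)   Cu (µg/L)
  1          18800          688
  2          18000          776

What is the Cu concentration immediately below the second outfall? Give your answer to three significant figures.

After outfall 1: Q = 194000 + 18800 = 212800 L/s; C = (194000·3.600 + 18800·688.0)/212800 = 64.06 µg/L.
After outfall 2: Q = 212800 + 18000 = 230800 L/s; C = (212800·64.06 + 18000·776.0)/230800 = 119.6 µg/L.

120 µg/L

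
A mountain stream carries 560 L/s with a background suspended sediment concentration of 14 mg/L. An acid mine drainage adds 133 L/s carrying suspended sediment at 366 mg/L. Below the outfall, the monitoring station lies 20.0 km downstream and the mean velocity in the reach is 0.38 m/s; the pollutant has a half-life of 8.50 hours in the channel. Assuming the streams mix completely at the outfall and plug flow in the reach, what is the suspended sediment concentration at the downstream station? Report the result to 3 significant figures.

Flow-weighted average: C = (560.0·14.00 + 133.0·366.0) / 693.0 = 56520/693.0 = 81.56 mg/L.
Travel time t = 20.0·1000 / 0.38 = 52630 s = 14.62 h.
Half-life 8.50 h → k = ln 2 / 8.50 = 0.08155 h⁻¹ = 1.957 d⁻¹.
After decay, C = 81.56 × e^(−kt) = 81.56 × 0.3036 = 24.76 mg/L.

24.8 mg/L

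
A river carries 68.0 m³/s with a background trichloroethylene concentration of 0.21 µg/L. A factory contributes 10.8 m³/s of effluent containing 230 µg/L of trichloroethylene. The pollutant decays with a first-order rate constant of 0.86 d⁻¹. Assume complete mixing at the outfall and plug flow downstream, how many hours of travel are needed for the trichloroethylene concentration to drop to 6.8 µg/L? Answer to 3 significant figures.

43.0 h

Flow-weighted average: C = (68.00·0.2100 + 10.80·230.0) / 78.80 = 2498/78.80 = 31.70 µg/L.
31.70·exp(−k·t) = 6.8 → t = ln(31.70/6.8)/k = 154700 s = 42.96 h.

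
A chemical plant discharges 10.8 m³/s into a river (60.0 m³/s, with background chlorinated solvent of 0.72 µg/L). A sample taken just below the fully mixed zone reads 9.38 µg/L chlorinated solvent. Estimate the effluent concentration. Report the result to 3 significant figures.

Mass balance: 60.00·0.7200 + 10.80·Cₑ = 70.80·9.380
→ Cₑ = (70.80·9.380 − 60.00·0.7200) / 10.80 = 57.49 µg/L.

57.5 µg/L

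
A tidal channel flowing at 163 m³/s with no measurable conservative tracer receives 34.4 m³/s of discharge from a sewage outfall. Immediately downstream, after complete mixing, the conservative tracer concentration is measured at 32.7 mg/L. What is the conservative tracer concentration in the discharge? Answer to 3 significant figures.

188 mg/L

Mass balance: 163.0·0 + 34.40·Cₑ = 197.4·32.70
→ Cₑ = (197.4·32.70 − 163.0·0) / 34.40 = 187.6 mg/L.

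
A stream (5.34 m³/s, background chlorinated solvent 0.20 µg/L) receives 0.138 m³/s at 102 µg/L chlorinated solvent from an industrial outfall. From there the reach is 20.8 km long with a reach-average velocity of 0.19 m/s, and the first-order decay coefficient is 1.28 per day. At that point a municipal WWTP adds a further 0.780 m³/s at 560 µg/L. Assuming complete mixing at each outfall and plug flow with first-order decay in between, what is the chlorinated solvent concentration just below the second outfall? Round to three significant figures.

70.3 µg/L

Conservation of mass: C = (5.340·0.2000 + 0.1380·102.0) / 5.478 = 15.14/5.478 = 2.765 µg/L; combined flow 5.478 m³/s.
Travel time t = 20.8·1000 / 0.19 = 109500 s = 30.41 h.
Applying C = C₀e^(−kt): 2.765 × 0.1975 = 0.5461 µg/L.
Second outfall: C = (5.478·0.5461 + 0.7800·560.0)/6.258 = 70.28 µg/L.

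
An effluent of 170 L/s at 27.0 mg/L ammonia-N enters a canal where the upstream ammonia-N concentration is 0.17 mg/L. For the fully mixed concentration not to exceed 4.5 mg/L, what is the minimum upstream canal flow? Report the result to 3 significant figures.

Set C_mix = 4.5: (Q·0.1700 + 170.0·27.00) / (Q + 170.0) = 4.5
→ Q = 170.0·(27.00 − 4.5)/(4.5 − 0.1700) = 883.4 L/s.

883 L/s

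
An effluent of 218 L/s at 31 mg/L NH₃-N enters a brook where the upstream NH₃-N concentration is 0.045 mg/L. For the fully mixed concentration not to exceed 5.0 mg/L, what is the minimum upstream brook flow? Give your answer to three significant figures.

1140 L/s

Set C_mix = 5.0: (Q·0.04500 + 218.0·31.00) / (Q + 218.0) = 5.0
→ Q = 218.0·(31.00 − 5.0)/(5.0 − 0.04500) = 1144 L/s.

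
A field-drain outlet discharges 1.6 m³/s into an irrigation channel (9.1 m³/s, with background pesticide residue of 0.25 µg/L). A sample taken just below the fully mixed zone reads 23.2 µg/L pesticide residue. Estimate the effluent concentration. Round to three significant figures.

Mass balance: 9.100·0.2500 + 1.600·Cₑ = 10.70·23.20
→ Cₑ = (10.70·23.20 − 9.100·0.2500) / 1.600 = 153.7 µg/L.

154 µg/L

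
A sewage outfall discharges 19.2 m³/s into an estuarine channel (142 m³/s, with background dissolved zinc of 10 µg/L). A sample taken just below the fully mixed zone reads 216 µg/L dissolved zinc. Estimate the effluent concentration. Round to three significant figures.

Mass balance: 142.0·10.00 + 19.20·Cₑ = 161.2·216.0
→ Cₑ = (161.2·216.0 − 142.0·10.00) / 19.20 = 1740 µg/L.

1740 µg/L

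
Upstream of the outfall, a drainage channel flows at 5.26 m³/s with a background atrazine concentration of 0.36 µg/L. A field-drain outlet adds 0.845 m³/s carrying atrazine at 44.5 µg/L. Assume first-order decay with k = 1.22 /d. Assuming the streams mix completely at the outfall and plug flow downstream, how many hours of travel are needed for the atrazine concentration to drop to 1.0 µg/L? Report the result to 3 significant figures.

Mass balance: C = (5.260·0.3600 + 0.8450·44.50) / 6.105 = 39.50/6.105 = 6.469 µg/L.
6.469·exp(−k·t) = 1.0 → t = ln(6.469/1.0)/k = 132200 s = 36.73 h.

36.7 h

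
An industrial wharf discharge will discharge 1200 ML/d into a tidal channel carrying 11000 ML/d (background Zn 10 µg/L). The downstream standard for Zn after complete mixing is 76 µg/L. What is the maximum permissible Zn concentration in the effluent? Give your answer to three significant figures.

At the limit, (Qr·Cr + Qe·Cₑ)/(Qr + Qe) = 76:
Cₑ = (12200·76 − 11000·10.00) / 1200 = 681.0 µg/L.

681 µg/L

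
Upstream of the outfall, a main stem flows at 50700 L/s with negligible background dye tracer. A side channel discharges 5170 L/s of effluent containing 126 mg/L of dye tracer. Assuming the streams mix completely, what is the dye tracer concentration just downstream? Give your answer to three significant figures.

11.7 mg/L

Mass balance: C = (50700·0 + 5170·126.0) / 55870 = 651400/55870 = 11.66 mg/L.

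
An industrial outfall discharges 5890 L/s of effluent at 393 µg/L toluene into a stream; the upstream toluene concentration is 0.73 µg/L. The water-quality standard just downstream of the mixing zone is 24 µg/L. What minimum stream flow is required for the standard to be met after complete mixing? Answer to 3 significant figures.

93400 L/s

Set C_mix = 24: (Q·0.7300 + 5890·393.0) / (Q + 5890) = 24
→ Q = 5890·(393.0 − 24)/(24 − 0.7300) = 93400 L/s.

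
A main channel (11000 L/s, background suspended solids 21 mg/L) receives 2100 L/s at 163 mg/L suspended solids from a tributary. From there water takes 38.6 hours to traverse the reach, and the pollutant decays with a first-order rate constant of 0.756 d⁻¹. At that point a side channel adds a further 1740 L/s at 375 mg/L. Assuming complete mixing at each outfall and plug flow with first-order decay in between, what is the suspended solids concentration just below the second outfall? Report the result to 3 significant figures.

55.4 mg/L

Mass balance: C = (11000·21.00 + 2100·163.0) / 13100 = 573300/13100 = 43.76 mg/L; combined flow 13100 L/s.
Decay over the reach: 43.76·exp(−kt) = 43.76·0.2964 = 12.97 mg/L.
At the second outfall, C = (13100·12.97 + 1740·375.0) / (13100 + 1740) = 55.42 mg/L.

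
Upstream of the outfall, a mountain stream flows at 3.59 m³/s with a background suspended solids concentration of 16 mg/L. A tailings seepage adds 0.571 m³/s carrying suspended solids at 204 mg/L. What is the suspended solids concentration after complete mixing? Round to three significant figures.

Flow-weighted average: C = (3.590·16.00 + 0.5710·204.0) / 4.161 = 173.9/4.161 = 41.80 mg/L.

41.8 mg/L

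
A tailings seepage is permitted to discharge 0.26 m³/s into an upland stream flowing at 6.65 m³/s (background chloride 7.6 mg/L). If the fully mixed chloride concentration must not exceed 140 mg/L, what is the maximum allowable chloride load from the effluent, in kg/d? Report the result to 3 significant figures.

79200 kg/d

Mass balance at the limit: 6.650·7.600 + 0.2600·Cₑ = 6.910·140 → Cₑ = 3526 mg/L.
Load = 0.2600 m³/s × 3526 g/m³ × 86 400 s/d = 79220 kg/d.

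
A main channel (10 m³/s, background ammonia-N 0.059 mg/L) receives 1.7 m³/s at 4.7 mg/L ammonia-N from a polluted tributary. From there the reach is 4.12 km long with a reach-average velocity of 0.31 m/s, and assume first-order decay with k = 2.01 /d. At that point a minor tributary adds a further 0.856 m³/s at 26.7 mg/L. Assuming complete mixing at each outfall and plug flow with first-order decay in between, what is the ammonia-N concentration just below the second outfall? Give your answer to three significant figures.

Mass balance: C = (10.00·0.05900 + 1.700·4.700) / 11.70 = 8.580/11.70 = 0.7333 mg/L; combined flow 11.70 m³/s.
Travel time t = 4.12·1000 / 0.31 = 13290 s = 3.692 h.
After decay, C = 0.7333 × e^(−kt) = 0.7333 × 0.7340 = 0.5383 mg/L.
At the second outfall, C = (11.70·0.5383 + 0.8560·26.70) / (11.70 + 0.8560) = 2.322 mg/L.

2.32 mg/L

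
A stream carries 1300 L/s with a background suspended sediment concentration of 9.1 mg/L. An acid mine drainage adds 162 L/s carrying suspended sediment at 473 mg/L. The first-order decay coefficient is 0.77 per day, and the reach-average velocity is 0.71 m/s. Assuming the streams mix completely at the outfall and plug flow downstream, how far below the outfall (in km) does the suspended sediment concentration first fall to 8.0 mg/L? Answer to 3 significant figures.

Mass balance: C = (1300·9.100 + 162.0·473.0) / 1462 = 88460/1462 = 60.50 mg/L.
Set 60.50·exp(−k·t) = 8.0 → t = ln(60.50/8.0)/k = 227000 s = 63.06 h.
Distance = v·t = 0.71·227000 = 161200 m = 161.2 km.

161 km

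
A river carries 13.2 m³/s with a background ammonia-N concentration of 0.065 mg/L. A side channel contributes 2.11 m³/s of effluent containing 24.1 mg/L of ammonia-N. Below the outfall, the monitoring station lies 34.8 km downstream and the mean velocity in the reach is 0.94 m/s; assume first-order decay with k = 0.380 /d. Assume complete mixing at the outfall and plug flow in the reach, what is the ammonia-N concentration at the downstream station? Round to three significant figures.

2.87 mg/L

Flow-weighted average: C = (13.20·0.06500 + 2.110·24.10) / 15.31 = 51.71/15.31 = 3.377 mg/L.
Travel time t = 34.8·1000 / 0.94 = 37020 s = 10.28 h.
After decay, C = 3.377 × e^(−kt) = 3.377 × 0.8497 = 2.870 mg/L.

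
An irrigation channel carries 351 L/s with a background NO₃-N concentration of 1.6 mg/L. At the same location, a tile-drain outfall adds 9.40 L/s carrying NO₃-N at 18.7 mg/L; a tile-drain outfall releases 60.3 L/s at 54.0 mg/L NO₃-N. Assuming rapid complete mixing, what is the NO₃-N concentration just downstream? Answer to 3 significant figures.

9.49 mg/L

Mass balance: C = (351.0·1.600 + 9.400·18.70 + 60.30·54.00) / 420.7 = 3994/420.7 = 9.493 mg/L.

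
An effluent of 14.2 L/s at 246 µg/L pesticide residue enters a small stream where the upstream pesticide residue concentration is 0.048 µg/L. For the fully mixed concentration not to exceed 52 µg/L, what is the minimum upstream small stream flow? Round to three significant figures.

53.0 L/s

Set C_mix = 52: (Q·0.04800 + 14.20·246.0) / (Q + 14.20) = 52
→ Q = 14.20·(246.0 − 52)/(52 − 0.04800) = 53.03 L/s.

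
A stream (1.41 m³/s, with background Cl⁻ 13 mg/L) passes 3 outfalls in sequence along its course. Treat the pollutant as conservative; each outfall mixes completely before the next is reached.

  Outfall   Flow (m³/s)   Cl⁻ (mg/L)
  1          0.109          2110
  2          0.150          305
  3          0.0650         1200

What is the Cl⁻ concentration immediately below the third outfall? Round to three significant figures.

215 mg/L

Below outfall 1: Q → 1.519 m³/s, C = (1.410·13.00 + 0.1090·2110)/1.519 = 163.5 mg/L.
Below outfall 2: Q → 1.669 m³/s, C = (1.519·163.5 + 0.1500·305.0)/1.669 = 176.2 mg/L.
Below outfall 3: Q → 1.734 m³/s, C = (1.669·176.2 + 0.06500·1200)/1.734 = 214.6 mg/L.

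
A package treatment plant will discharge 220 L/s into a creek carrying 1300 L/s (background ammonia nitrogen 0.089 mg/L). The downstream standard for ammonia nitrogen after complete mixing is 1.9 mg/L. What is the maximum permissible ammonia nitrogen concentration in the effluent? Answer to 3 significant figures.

12.6 mg/L

At the limit, (Qr·Cr + Qe·Cₑ)/(Qr + Qe) = 1.9:
Cₑ = (1520·1.9 − 1300·0.08900) / 220.0 = 12.60 mg/L.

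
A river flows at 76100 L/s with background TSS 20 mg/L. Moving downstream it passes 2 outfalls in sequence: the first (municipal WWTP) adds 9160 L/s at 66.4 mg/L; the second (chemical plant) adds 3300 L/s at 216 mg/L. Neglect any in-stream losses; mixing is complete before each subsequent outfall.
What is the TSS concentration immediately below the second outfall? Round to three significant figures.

32.1 mg/L

After outfall 1: Q = 76100 + 9160 = 85260 L/s; C = (76100·20.00 + 9160·66.40)/85260 = 24.99 mg/L.
After outfall 2: Q = 85260 + 3300 = 88560 L/s; C = (85260·24.99 + 3300·216.0)/88560 = 32.10 mg/L.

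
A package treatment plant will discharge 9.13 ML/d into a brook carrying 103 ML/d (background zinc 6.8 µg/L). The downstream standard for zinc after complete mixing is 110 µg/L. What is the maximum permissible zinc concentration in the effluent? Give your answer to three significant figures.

1270 µg/L

At the limit, (Qr·Cr + Qe·Cₑ)/(Qr + Qe) = 110:
Cₑ = (112.1·110 − 103.0·6.800) / 9.130 = 1274 µg/L.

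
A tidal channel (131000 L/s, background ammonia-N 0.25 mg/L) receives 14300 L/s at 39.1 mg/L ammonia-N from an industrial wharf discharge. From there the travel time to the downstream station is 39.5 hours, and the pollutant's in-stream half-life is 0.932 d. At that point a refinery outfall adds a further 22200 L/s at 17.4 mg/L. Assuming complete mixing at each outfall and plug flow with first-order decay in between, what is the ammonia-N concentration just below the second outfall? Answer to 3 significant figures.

Mixed concentration C = ΣQC/ΣQ = (131000·0.2500 + 14300·39.10) / 145300 = 591900/145300 = 4.074 mg/L; combined flow 145300 L/s.
Half-life 0.932 d → k = ln 2 / 0.932 = 0.7437 d⁻¹.
After decay, C = 4.074 × e^(−kt) = 4.074 × 0.2940 = 1.198 mg/L.
Second outfall: C = (145300·1.198 + 22200·17.40)/167500 = 3.345 mg/L.

3.35 mg/L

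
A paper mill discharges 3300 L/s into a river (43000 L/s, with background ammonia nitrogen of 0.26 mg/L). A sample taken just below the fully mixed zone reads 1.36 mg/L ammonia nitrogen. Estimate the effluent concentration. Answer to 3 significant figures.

15.7 mg/L

Mass balance: 43000·0.2600 + 3300·Cₑ = 46300·1.360
→ Cₑ = (46300·1.360 − 43000·0.2600) / 3300 = 15.69 mg/L.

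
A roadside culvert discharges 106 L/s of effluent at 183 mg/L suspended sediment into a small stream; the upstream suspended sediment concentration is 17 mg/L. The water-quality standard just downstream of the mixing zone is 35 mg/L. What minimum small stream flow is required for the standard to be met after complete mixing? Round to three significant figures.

872 L/s

Set C_mix = 35: (Q·17.00 + 106.0·183.0) / (Q + 106.0) = 35
→ Q = 106.0·(183.0 − 35)/(35 − 17.00) = 871.6 L/s.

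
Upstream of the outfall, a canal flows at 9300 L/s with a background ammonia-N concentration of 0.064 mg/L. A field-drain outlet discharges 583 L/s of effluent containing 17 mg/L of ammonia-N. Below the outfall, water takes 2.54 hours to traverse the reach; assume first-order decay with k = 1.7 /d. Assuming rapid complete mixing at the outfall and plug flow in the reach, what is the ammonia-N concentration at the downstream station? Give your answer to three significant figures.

0.888 mg/L

Conservation of mass: C = (9300·0.06400 + 583.0·17.00) / 9883 = 10510/9883 = 1.063 mg/L.
First-order decay: C = 1.063·exp(−k·t) = 1.063·0.8353 = 0.8880 mg/L.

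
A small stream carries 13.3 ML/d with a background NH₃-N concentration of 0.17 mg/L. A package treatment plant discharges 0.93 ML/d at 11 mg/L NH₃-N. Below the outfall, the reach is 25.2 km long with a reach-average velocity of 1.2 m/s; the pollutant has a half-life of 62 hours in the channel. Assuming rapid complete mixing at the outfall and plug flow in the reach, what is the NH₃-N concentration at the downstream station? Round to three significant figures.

0.822 mg/L

Conservation of mass: C = (13.30·0.1700 + 0.9300·11.00) / 14.23 = 12.49/14.23 = 0.8778 mg/L.
Travel time t = 25.2·1000 / 1.2 = 21000 s = 5.833 h.
Half-life 62 h → k = ln 2 / 62 = 0.01118 h⁻¹ = 0.2683 d⁻¹.
First-order decay: C = 0.8778·exp(−k·t) = 0.8778·0.9369 = 0.8224 mg/L.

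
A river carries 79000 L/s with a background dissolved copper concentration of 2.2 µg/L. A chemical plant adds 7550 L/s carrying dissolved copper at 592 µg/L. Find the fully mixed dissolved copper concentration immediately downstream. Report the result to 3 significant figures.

53.6 µg/L

Conservation of mass: C = (79000·2.200 + 7550·592.0) / 86550 = 4643000/86550 = 53.65 µg/L.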